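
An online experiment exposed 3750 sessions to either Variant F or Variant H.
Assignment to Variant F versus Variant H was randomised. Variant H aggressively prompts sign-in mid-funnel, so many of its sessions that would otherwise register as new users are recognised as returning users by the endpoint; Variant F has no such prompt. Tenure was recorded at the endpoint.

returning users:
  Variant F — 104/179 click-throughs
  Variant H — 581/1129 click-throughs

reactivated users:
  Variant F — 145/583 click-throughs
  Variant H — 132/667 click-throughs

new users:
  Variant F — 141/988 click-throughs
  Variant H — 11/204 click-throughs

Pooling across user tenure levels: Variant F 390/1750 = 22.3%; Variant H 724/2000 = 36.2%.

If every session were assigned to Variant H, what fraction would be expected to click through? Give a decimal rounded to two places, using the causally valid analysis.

0.36

User tenure here is a post-treatment variable shaped by the variant; conditioning on it would introduce bias rather than remove it. The overall comparison is the causal one.
So P(outcome | do(Variant H)) is just the pooled rate for Variant H: 724/2000 = 0.362.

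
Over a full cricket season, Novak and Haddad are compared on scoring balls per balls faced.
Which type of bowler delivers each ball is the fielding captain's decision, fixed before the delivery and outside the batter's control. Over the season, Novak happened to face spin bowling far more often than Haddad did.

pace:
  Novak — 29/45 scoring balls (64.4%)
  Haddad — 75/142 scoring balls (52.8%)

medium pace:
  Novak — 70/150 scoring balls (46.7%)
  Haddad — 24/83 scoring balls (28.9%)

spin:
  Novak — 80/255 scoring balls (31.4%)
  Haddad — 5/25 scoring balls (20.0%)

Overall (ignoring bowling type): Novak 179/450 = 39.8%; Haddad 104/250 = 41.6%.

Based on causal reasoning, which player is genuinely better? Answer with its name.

Novak

Within every bowling type level Novak has the higher rate, yet pooled Haddad does — Simpson's reversal.
Nothing the player does changes bowling type; the imbalance is an allocation artefact. With bowling type also predicting the outcome, the pooled figure is confounded, and the within-stratum comparison is the causal one.
Within each level — pace: 64.4% vs 52.8%; medium pace: 46.7% vs 28.9%; spin: 31.4% vs 20.0% — Novak is higher every time.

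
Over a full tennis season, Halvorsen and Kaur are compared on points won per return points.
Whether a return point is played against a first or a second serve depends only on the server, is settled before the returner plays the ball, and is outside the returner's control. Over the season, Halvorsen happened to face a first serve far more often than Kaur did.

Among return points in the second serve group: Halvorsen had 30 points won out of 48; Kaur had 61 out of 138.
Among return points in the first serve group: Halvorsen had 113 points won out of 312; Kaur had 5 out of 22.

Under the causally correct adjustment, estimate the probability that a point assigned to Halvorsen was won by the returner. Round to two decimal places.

The serve type-specific comparison favours Halvorsen throughout, but the pooled figures favour Kaur. The question is whether to condition on serve type.
Nothing the player does changes serve type; the imbalance is an allocation artefact. With serve type also predicting the outcome, the pooled figure is confounded, and the within-stratum comparison is the causal one.
Standardising Halvorsen to the population serve type mix: 0.358·30/48 + 0.642·113/312 = 0.456.

0.46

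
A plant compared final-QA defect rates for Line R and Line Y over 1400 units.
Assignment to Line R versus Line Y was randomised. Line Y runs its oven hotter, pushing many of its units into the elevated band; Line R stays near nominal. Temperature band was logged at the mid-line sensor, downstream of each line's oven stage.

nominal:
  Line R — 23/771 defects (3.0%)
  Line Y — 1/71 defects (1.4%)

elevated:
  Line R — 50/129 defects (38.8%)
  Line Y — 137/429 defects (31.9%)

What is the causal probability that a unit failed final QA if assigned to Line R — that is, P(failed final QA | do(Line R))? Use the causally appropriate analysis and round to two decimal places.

0.08

Within every in-process temperature band level Line Y has the lower rate, yet pooled Line R does — Simpson's reversal.
In-process temperature band is recorded after the line and is itself shifted by it — it sits on the causal path from line to outcome. Conditioning on a mediator would strip out part of the effect we want; the pooled comparison gives the total causal effect.
So P(outcome | do(Line R)) is just the pooled rate for Line R: 73/900 = 0.081.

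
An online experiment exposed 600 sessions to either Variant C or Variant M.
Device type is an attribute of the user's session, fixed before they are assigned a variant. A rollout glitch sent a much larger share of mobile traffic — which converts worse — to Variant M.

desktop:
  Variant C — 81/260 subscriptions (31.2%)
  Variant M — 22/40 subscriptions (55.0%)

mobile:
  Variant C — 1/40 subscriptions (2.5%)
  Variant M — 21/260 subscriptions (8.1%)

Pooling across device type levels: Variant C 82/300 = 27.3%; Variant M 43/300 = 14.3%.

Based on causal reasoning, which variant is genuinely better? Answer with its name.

Variant M

The stratified and pooled comparisons disagree (Variant M wins within each device type; Variant C wins overall), so the answer turns on the causal role of device type.
Device type differs across variants for reasons unrelated to any effect of the variant itself, and it separately predicts the outcome — a classic confounder. We must compare within device type levels.
Within each level — desktop: 31.2% vs 55.0%; mobile: 2.5% vs 8.1% — Variant M is higher every time.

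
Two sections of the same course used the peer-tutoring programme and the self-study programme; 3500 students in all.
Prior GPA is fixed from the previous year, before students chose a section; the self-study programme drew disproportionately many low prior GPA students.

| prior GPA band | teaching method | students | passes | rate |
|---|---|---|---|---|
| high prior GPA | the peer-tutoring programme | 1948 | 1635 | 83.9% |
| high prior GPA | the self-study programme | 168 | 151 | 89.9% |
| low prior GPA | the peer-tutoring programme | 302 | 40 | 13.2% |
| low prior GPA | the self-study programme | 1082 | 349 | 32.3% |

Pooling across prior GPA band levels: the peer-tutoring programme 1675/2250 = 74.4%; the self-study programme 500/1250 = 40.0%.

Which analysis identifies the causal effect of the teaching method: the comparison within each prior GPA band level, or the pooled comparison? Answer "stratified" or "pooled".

stratified

The stratified and pooled comparisons disagree (the self-study programme wins within each prior GPA band; the peer-tutoring programme wins overall), so the answer turns on the causal role of prior GPA band.
Here prior GPA band is a common cause — it drives both which teaching method a case falls under and the outcome. The crude comparison mixes populations; the stratum-specific rates are the causally relevant ones.
Within each level — high prior GPA: 83.9% vs 89.9%; low prior GPA: 13.2% vs 32.3% — the self-study programme is higher every time.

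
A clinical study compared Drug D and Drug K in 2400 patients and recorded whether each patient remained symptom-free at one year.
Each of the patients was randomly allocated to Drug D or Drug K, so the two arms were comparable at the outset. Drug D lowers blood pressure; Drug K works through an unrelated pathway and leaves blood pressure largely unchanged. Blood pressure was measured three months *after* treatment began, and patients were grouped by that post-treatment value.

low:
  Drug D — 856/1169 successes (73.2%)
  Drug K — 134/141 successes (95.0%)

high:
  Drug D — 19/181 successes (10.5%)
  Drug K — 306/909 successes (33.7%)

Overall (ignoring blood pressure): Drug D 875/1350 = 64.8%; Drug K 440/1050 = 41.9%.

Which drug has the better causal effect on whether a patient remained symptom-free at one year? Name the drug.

Drug D

The blood pressure-specific comparison favours Drug K throughout, but the pooled figures favour Drug D. The question is whether to condition on blood pressure.
Because the drug influences blood pressure, blood pressure is a post-treatment mediator, not a confounder. Stratifying on it would bias the estimate; the causal effect is the crude pooled difference.
Pooled: Drug D 64.8% vs Drug K 41.9%; Drug D is higher overall.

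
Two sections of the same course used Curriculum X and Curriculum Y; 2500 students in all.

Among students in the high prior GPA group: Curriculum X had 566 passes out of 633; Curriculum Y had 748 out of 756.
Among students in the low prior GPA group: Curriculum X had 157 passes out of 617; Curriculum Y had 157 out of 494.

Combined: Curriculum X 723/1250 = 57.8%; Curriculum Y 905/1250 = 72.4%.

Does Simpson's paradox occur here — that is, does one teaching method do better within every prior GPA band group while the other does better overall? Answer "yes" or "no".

Within each prior GPA band level (high prior GPA 89.4% vs 98.9%; low prior GPA 25.4% vs 31.8%), Curriculum Y has the higher rate every time. Pooled: 57.8% vs 72.4% — Curriculum Y has the higher rate overall. They agree.

no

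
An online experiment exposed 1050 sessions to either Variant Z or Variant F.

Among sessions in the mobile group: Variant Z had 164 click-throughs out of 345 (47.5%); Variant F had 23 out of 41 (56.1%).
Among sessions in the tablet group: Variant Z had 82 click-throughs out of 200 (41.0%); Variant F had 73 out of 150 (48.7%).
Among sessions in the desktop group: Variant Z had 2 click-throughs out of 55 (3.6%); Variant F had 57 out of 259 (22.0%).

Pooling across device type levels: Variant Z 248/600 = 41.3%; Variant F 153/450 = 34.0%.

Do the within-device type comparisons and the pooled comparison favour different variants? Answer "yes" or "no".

Within each device type level (mobile 47.5% vs 56.1%; tablet 41.0% vs 48.7%; desktop 3.6% vs 22.0%), Variant F has the higher rate every time. Pooled: 41.3% vs 34.0% — Variant Z has the higher rate overall. The two comparisons disagree.

yes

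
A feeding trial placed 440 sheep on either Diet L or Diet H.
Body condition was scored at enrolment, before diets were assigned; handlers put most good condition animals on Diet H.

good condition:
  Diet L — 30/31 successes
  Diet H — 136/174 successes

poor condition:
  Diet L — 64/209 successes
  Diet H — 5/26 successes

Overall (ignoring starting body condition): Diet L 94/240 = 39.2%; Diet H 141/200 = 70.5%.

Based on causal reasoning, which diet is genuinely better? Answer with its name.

Nothing the diet does changes starting body condition; the imbalance is an allocation artefact. With starting body condition also predicting the outcome, the pooled figure is confounded, and the within-stratum comparison is the causal one.
Within each level — good condition: 96.8% vs 78.2%; poor condition: 30.6% vs 19.2% — Diet L is higher every time.

Diet L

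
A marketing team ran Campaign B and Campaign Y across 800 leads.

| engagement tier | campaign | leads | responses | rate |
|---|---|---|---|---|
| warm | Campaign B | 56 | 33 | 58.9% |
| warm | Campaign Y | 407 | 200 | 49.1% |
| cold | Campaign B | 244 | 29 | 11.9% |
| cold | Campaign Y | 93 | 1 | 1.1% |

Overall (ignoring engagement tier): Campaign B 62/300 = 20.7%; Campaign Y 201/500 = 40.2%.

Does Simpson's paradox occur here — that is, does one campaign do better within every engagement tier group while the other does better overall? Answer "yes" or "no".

yes

Within each engagement tier level (warm 58.9% vs 49.1%; cold 11.9% vs 1.1%), Campaign B has the higher rate every time. Pooled: 20.7% vs 40.2% — Campaign Y has the higher rate overall. The two comparisons disagree.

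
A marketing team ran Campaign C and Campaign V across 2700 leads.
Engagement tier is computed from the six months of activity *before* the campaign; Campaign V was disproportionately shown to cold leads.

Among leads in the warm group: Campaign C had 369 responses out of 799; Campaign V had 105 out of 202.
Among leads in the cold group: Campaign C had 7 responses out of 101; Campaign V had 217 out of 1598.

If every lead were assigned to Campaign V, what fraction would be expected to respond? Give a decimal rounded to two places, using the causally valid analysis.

0.28

Within every engagement tier level Campaign V has the higher rate, yet pooled Campaign C does — Simpson's reversal.
Nothing the campaign does changes engagement tier; the imbalance is an allocation artefact. With engagement tier also predicting the outcome, the pooled figure is confounded, and the within-stratum comparison is the causal one.
Standardising Campaign V to the population engagement tier mix: 0.371·105/202 + 0.629·217/1598 = 0.278.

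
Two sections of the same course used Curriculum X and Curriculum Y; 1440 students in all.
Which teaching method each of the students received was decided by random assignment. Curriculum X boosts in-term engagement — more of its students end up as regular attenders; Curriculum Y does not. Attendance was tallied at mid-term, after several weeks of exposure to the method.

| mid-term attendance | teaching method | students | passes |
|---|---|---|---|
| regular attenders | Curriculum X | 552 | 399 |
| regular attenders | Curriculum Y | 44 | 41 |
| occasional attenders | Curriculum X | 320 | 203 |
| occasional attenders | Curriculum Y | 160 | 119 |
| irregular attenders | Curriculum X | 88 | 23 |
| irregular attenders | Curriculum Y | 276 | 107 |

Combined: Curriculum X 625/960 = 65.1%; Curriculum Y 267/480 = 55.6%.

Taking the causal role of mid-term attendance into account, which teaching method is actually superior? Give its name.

Curriculum X

Because the teaching method influences mid-term attendance, mid-term attendance is a post-treatment mediator, not a confounder. Stratifying on it would bias the estimate; the causal effect is the crude pooled difference.
Pooled: Curriculum X 65.1% vs Curriculum Y 55.6%; Curriculum X is higher overall.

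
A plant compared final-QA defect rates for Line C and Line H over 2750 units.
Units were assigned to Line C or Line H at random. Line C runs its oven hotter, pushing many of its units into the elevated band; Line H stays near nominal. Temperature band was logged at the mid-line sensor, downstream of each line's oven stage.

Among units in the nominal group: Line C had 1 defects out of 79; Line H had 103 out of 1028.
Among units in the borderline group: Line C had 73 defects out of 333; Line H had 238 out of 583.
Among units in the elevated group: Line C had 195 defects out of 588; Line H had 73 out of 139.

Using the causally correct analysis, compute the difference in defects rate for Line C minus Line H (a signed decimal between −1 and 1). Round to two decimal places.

+0.03

The stratified and pooled comparisons disagree (Line C wins within each in-process temperature band; Line H wins overall), so the answer turns on the causal role of in-process temperature band.
In-process temperature band lies on the pathway line → in-process temperature band → outcome, so adjusting for it blocks the indirect effect. For the total causal effect of line, use the unadjusted pooled rates.
The causal difference is the pooled difference: 0.269 − 0.237 = +0.032.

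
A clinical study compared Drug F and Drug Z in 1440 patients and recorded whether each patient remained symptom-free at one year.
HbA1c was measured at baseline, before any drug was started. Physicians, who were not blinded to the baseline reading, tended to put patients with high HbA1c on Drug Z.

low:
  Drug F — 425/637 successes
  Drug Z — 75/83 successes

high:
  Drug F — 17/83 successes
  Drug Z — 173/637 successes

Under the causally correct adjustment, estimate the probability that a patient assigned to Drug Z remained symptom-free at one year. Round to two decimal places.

0.59

Since HbA1c is a pre-existing factor (not a product of the drug) and it affects the outcome on its own, it is a confounder. The stratified rates, not the pooled rate, identify the causal effect.
Standardising Drug Z to the population HbA1c mix: 0.500·75/83 + 0.500·173/637 = 0.588.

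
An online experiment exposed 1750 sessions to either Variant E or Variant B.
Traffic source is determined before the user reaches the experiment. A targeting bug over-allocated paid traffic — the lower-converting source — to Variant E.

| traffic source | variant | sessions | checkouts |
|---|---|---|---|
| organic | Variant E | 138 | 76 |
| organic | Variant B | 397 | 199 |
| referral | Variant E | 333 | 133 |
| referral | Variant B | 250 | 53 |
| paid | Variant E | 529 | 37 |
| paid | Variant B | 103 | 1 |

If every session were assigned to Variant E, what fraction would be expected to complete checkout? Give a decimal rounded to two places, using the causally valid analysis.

0.33

The imbalance in traffic source arose from how sessions were allocated, not from anything the variant did; and traffic source independently affects the outcome. The pooled gap is confounded — condition on traffic source.
Standardising Variant E to the population traffic source mix: 0.306·76/138 + 0.333·133/333 + 0.361·37/529 = 0.327.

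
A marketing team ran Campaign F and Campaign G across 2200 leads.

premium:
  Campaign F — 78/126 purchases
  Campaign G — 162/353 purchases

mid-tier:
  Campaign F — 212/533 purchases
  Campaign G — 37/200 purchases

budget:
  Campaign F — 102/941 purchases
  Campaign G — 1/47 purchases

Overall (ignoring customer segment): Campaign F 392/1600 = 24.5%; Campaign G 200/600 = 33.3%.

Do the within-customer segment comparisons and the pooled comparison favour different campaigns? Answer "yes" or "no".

Within each customer segment level (premium 61.9% vs 45.9%; mid-tier 39.8% vs 18.5%; budget 10.8% vs 2.1%), Campaign F has the higher rate every time. Pooled: 24.5% vs 33.3% — Campaign G has the higher rate overall. The two comparisons disagree.

yes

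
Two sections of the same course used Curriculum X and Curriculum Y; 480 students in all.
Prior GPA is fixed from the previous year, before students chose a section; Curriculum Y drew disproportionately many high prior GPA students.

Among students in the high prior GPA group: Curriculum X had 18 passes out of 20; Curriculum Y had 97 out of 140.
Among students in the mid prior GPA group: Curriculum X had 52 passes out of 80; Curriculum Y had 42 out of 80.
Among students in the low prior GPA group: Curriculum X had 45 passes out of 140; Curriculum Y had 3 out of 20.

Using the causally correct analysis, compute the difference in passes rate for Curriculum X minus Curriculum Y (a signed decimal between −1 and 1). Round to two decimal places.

+0.17

Within every prior GPA band level Curriculum X has the higher rate, yet pooled Curriculum Y does — Simpson's reversal.
Nothing the teaching method does changes prior GPA band; the imbalance is an allocation artefact. With prior GPA band also predicting the outcome, the pooled figure is confounded, and the within-stratum comparison is the causal one.
Adjusting over the population distribution of prior GPA band: 0.333·(0.900−0.693) + 0.333·(0.650−0.525) + 0.333·(0.321−0.150) = +0.168.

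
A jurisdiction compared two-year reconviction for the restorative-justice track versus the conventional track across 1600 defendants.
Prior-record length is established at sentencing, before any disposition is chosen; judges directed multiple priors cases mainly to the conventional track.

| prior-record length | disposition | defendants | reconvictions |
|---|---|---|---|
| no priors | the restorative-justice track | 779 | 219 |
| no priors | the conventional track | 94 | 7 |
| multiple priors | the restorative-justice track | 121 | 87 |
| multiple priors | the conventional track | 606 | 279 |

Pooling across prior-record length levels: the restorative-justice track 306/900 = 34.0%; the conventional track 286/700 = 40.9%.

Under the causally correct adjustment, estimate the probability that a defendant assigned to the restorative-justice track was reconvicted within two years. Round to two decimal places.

The stratified and pooled comparisons disagree (the conventional track wins within each prior-record length; the restorative-justice track wins overall), so the answer turns on the causal role of prior-record length.
Prior-record length differs across dispositions for reasons unrelated to any effect of the disposition itself, and it separately predicts the outcome — a classic confounder. We must compare within prior-record length levels.
Standardising the restorative-justice track to the population prior-record length mix: 0.546·219/779 + 0.454·87/121 = 0.480.

0.48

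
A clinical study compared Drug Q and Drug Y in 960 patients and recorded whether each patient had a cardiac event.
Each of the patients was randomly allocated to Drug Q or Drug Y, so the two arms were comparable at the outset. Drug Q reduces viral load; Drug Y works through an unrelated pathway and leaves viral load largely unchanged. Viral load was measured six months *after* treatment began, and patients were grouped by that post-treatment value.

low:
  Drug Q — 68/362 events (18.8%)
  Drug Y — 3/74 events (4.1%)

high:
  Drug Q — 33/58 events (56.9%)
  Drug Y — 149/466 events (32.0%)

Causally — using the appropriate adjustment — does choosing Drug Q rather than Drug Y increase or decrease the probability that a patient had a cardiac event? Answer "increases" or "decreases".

Viral load here is a post-treatment variable shaped by the drug; conditioning on it would introduce bias rather than remove it. The overall comparison is the causal one.
Pooled: Drug Q 24.0% vs Drug Y 28.1%; Drug Q is lower overall.

decreases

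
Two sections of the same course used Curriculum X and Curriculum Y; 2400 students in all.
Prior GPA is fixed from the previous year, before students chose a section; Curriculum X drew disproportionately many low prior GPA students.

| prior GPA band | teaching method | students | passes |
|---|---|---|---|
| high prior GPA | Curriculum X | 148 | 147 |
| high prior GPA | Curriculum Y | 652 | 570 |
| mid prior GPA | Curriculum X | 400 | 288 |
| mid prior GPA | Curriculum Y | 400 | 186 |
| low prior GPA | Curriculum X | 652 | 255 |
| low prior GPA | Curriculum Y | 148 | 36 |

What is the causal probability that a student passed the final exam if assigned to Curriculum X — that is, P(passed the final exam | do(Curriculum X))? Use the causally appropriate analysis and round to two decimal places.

The prior GPA band-specific comparison favours Curriculum X throughout, but the pooled figures favour Curriculum Y. The question is whether to condition on prior GPA band.
Here prior GPA band is a common cause — it drives both which teaching method a case falls under and the outcome. The crude comparison mixes populations; the stratum-specific rates are the causally relevant ones.
Standardising Curriculum X to the population prior GPA band mix: 0.333·147/148 + 0.333·288/400 + 0.333·255/652 = 0.701.

0.70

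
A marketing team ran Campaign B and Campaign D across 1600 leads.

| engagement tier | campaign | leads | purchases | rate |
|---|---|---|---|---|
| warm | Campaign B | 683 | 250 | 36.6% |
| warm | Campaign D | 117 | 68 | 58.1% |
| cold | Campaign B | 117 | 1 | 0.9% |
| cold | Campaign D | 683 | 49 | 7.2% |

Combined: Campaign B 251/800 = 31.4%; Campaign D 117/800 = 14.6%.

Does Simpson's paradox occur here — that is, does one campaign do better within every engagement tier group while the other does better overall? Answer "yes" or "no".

Within each engagement tier level (warm 36.6% vs 58.1%; cold 0.9% vs 7.2%), Campaign D has the higher rate every time. Pooled: 31.4% vs 14.6% — Campaign B has the higher rate overall. The two comparisons disagree.

yes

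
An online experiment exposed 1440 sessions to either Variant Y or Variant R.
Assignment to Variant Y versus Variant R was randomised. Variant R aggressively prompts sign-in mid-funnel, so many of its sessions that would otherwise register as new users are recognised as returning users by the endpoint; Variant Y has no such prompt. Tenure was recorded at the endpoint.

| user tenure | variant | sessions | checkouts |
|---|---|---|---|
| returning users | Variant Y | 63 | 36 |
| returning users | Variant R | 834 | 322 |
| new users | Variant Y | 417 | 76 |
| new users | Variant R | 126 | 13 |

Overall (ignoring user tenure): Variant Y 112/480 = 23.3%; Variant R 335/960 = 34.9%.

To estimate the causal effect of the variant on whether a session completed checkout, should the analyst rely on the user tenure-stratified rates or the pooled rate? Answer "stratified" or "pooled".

pooled

Variant Y is higher inside every user tenure stratum but Variant R is higher in aggregate. Whether to stratify depends on how user tenure relates to the variant.
User tenure is downstream of the variant. One should not condition on a consequence of treatment, so the overall rates are the right comparison.
Pooled: Variant Y 23.3% vs Variant R 34.9%; Variant R is higher overall.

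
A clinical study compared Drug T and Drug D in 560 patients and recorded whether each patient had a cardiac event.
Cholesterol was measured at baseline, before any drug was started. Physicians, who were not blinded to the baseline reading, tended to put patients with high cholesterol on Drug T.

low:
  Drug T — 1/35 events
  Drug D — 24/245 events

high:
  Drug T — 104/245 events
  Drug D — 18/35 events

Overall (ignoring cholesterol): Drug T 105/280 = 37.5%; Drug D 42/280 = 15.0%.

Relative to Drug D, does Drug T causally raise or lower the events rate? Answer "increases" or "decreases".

decreases

Drug T is lower inside every cholesterol stratum but Drug D is lower in aggregate. Whether to stratify depends on how cholesterol relates to the drug.
Cholesterol is set before the drug has any effect — it is not caused by the drug — and it independently drives the outcome. That makes it a confounder, so the causal comparison is within cholesterol levels.
Within each level — low: 2.9% vs 9.8%; high: 42.4% vs 51.4% — Drug T is lower every time.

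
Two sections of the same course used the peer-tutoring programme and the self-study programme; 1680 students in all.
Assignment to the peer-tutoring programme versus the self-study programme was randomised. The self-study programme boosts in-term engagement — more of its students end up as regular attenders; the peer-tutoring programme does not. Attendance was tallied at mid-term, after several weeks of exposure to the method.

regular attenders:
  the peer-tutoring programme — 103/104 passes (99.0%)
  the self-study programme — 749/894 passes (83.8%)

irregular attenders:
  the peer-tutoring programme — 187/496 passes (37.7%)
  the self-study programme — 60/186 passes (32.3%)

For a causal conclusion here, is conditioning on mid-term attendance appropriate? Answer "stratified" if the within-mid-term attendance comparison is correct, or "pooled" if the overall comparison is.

pooled

The mid-term attendance-specific comparison favours the peer-tutoring programme throughout, but the pooled figures favour the self-study programme. The question is whether to condition on mid-term attendance.
Mid-term attendance is recorded after the teaching method and is itself shifted by it — it sits on the causal path from teaching method to outcome. Conditioning on a mediator would strip out part of the effect we want; the pooled comparison gives the total causal effect.
Pooled: the peer-tutoring programme 48.3% vs the self-study programme 74.9%; the self-study programme is higher overall.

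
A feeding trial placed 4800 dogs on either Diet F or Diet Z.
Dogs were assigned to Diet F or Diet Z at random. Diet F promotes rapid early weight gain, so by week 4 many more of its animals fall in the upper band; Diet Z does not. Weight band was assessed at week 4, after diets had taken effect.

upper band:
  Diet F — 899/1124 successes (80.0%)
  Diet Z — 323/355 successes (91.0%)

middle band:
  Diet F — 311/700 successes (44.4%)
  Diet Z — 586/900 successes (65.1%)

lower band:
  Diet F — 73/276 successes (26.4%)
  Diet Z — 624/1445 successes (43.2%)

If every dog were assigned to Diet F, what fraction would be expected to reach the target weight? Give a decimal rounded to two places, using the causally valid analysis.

Week-4 weight band is recorded after the diet and is itself shifted by it — it sits on the causal path from diet to outcome. Conditioning on a mediator would strip out part of the effect we want; the pooled comparison gives the total causal effect.
So P(outcome | do(Diet F)) is just the pooled rate for Diet F: 1283/2100 = 0.611.

0.61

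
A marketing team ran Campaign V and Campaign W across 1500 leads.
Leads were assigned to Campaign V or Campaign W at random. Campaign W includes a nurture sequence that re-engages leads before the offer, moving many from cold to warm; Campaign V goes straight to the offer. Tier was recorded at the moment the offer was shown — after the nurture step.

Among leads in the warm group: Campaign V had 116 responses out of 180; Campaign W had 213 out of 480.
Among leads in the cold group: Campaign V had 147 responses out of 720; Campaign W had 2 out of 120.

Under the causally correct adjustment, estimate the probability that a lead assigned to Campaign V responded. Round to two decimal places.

Within every engagement tier level Campaign V has the higher rate, yet pooled Campaign W does — Simpson's reversal.
The distribution of engagement tier is itself part of what the campaign does — it is an intermediate outcome. Holding it fixed would remove that part of the effect; the total effect is the pooled difference.
So P(outcome | do(Campaign V)) is just the pooled rate for Campaign V: 263/900 = 0.292.

0.29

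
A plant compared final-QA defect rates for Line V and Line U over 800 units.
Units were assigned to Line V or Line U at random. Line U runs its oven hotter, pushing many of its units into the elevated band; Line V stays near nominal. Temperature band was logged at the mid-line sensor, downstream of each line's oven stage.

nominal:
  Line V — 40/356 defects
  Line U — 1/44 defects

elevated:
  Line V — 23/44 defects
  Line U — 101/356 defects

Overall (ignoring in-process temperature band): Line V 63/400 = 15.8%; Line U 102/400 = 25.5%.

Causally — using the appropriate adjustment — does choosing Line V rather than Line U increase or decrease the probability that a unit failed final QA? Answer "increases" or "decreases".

The distribution of in-process temperature band is itself part of what the line does — it is an intermediate outcome. Holding it fixed would remove that part of the effect; the total effect is the pooled difference.
Pooled: Line V 15.8% vs Line U 25.5%; Line V is lower overall.

decreases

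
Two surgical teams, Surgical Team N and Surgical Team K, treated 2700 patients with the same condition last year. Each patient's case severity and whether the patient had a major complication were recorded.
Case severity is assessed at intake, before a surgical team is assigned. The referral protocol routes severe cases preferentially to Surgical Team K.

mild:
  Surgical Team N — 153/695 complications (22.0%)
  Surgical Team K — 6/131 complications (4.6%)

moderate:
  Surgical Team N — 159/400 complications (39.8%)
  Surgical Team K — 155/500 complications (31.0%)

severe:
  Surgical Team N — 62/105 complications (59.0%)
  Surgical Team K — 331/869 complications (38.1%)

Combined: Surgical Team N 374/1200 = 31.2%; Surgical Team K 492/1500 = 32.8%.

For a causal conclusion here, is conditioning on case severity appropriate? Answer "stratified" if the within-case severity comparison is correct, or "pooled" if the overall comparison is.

stratified

Surgical Team K is lower inside every case severity stratum but Surgical Team N is lower in aggregate. Whether to stratify depends on how case severity relates to the surgical team.
Case severity satisfies the back-door criterion: it is not a descendant of the surgical team, and it blocks the spurious path from surgical team to outcome. Adjusting for it (i.e., using the within-case severity rates) gives the causal effect.
Within each level — mild: 22.0% vs 4.6%; moderate: 39.8% vs 31.0%; severe: 59.0% vs 38.1% — Surgical Team K is lower every time.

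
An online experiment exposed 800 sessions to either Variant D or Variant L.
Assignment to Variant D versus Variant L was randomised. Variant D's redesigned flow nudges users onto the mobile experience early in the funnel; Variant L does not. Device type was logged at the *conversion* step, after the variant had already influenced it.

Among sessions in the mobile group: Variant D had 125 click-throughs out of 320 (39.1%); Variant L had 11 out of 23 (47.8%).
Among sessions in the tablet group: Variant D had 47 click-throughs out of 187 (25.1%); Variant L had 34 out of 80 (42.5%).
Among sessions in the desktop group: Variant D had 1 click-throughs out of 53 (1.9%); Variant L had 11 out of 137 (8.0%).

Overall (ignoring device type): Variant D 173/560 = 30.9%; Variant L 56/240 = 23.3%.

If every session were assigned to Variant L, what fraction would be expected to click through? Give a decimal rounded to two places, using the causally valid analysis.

The stratified and pooled comparisons disagree (Variant L wins within each device type; Variant D wins overall), so the answer turns on the causal role of device type.
Device type is recorded after the variant and is itself shifted by it — it sits on the causal path from variant to outcome. Conditioning on a mediator would strip out part of the effect we want; the pooled comparison gives the total causal effect.
So P(outcome | do(Variant L)) is just the pooled rate for Variant L: 56/240 = 0.233.

0.23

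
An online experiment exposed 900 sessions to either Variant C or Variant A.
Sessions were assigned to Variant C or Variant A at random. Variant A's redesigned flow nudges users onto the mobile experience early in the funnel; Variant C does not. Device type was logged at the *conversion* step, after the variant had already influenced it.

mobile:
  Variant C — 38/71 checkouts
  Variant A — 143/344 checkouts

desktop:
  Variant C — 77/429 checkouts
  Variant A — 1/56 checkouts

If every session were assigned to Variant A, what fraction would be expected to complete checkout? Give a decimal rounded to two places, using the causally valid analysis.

Variant C is higher inside every device type stratum but Variant A is higher in aggregate. Whether to stratify depends on how device type relates to the variant.
Device type is recorded after the variant and is itself shifted by it — it sits on the causal path from variant to outcome. Conditioning on a mediator would strip out part of the effect we want; the pooled comparison gives the total causal effect.
So P(outcome | do(Variant A)) is just the pooled rate for Variant A: 144/400 = 0.360.

0.36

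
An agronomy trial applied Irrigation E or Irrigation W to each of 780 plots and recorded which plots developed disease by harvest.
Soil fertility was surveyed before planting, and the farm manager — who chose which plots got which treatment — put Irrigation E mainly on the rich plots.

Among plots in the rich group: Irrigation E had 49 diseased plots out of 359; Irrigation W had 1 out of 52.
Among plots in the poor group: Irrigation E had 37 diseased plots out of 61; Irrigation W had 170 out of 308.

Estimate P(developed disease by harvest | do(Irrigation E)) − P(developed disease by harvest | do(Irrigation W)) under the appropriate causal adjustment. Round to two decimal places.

Irrigation W is lower inside every soil fertility stratum but Irrigation E is lower in aggregate. Whether to stratify depends on how soil fertility relates to the irrigation.
Nothing the irrigation does changes soil fertility; the imbalance is an allocation artefact. With soil fertility also predicting the outcome, the pooled figure is confounded, and the within-stratum comparison is the causal one.
Adjusting over the population distribution of soil fertility: 0.527·(0.136−0.019) + 0.473·(0.607−0.552) = +0.088.

+0.09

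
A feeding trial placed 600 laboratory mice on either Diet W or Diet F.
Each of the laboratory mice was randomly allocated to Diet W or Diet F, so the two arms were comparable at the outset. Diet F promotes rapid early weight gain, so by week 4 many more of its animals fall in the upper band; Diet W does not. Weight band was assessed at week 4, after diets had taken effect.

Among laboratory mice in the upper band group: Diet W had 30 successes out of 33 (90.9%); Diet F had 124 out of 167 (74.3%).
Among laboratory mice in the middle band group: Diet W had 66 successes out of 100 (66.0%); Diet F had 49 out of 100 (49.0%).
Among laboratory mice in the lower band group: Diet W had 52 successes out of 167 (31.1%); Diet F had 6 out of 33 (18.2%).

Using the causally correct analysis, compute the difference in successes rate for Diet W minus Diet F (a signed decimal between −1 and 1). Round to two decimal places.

-0.10

Within every week-4 weight band level Diet W has the higher rate, yet pooled Diet F does — Simpson's reversal.
Week-4 weight band here is a post-treatment variable shaped by the diet; conditioning on it would introduce bias rather than remove it. The overall comparison is the causal one.
The causal difference is the pooled difference: 0.493 − 0.597 = -0.103.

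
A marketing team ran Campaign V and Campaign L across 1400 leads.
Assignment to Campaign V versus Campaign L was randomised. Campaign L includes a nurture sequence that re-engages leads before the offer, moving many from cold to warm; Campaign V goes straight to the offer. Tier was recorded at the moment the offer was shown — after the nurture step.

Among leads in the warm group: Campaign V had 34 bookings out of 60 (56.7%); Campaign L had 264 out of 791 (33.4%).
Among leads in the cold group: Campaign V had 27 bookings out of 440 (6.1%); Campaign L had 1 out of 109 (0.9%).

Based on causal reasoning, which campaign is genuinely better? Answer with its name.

Within every engagement tier level Campaign V has the higher rate, yet pooled Campaign L does — Simpson's reversal.
Engagement tier is recorded after the campaign and is itself shifted by it — it sits on the causal path from campaign to outcome. Conditioning on a mediator would strip out part of the effect we want; the pooled comparison gives the total causal effect.
Pooled: Campaign V 12.2% vs Campaign L 29.4%; Campaign L is higher overall.

Campaign L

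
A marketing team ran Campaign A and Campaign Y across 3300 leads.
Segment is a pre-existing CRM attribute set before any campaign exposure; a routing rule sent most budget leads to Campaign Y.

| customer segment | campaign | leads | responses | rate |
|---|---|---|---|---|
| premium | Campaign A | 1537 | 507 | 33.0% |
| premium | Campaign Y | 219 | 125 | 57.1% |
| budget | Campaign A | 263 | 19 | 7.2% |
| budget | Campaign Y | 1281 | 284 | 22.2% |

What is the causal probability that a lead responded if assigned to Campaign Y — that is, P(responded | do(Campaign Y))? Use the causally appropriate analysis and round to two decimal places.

Here customer segment is a common cause — it drives both which campaign a case falls under and the outcome. The crude comparison mixes populations; the stratum-specific rates are the causally relevant ones.
Standardising Campaign Y to the population customer segment mix: 0.532·125/219 + 0.468·284/1281 = 0.407.

0.41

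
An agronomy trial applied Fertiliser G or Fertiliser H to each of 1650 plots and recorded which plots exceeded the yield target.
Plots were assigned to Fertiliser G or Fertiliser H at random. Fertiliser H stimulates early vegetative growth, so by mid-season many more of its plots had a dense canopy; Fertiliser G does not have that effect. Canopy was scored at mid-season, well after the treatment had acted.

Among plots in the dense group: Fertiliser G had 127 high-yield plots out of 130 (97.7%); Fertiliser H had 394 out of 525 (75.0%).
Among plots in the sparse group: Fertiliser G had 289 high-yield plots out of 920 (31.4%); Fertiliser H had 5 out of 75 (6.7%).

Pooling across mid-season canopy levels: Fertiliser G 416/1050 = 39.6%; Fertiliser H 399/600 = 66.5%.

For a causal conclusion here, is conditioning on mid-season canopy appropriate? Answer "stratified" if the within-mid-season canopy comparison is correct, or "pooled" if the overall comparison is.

The mid-season canopy-specific comparison favours Fertiliser G throughout, but the pooled figures favour Fertiliser H. The question is whether to condition on mid-season canopy.
Mid-season canopy is downstream of the fertiliser. One should not condition on a consequence of treatment, so the overall rates are the right comparison.
Pooled: Fertiliser G 39.6% vs Fertiliser H 66.5%; Fertiliser H is higher overall.

pooled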